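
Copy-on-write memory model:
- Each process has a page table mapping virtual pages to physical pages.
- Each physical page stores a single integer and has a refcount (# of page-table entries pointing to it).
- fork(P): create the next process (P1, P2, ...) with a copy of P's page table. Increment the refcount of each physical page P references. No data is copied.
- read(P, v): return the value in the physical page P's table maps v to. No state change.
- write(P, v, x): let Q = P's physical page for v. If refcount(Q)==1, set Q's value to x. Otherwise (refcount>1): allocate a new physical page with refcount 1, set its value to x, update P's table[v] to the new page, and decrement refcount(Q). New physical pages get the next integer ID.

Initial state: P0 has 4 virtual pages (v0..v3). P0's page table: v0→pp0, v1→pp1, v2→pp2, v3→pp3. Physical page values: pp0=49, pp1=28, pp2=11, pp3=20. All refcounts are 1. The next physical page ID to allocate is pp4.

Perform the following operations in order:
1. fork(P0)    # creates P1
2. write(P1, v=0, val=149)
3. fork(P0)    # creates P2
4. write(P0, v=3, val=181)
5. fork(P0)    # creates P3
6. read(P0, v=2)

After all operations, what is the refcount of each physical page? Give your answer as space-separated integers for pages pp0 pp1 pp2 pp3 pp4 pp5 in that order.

Answer: 3 4 4 2 1 2

Derivation:
Op 1: fork(P0) -> P1. 4 ppages; refcounts: pp0:2 pp1:2 pp2:2 pp3:2
Op 2: write(P1, v0, 149). refcount(pp0)=2>1 -> COPY to pp4. 5 ppages; refcounts: pp0:1 pp1:2 pp2:2 pp3:2 pp4:1
Op 3: fork(P0) -> P2. 5 ppages; refcounts: pp0:2 pp1:3 pp2:3 pp3:3 pp4:1
Op 4: write(P0, v3, 181). refcount(pp3)=3>1 -> COPY to pp5. 6 ppages; refcounts: pp0:2 pp1:3 pp2:3 pp3:2 pp4:1 pp5:1
Op 5: fork(P0) -> P3. 6 ppages; refcounts: pp0:3 pp1:4 pp2:4 pp3:2 pp4:1 pp5:2
Op 6: read(P0, v2) -> 11. No state change.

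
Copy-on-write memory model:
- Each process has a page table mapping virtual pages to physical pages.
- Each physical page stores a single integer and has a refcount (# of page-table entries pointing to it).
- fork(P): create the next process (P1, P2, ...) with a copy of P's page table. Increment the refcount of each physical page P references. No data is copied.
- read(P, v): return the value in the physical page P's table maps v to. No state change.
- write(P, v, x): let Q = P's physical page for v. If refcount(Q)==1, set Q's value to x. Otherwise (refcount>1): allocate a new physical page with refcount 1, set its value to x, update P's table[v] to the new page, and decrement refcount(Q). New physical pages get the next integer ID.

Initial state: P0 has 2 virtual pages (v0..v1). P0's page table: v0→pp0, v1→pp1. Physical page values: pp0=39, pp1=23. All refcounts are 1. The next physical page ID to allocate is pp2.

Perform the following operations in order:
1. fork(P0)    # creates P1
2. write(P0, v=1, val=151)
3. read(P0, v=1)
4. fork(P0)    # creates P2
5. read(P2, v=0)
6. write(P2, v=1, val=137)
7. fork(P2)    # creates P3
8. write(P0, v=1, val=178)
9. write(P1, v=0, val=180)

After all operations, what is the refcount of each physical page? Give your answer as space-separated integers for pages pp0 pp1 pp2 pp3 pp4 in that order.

Answer: 3 1 1 2 1

Derivation:
Op 1: fork(P0) -> P1. 2 ppages; refcounts: pp0:2 pp1:2
Op 2: write(P0, v1, 151). refcount(pp1)=2>1 -> COPY to pp2. 3 ppages; refcounts: pp0:2 pp1:1 pp2:1
Op 3: read(P0, v1) -> 151. No state change.
Op 4: fork(P0) -> P2. 3 ppages; refcounts: pp0:3 pp1:1 pp2:2
Op 5: read(P2, v0) -> 39. No state change.
Op 6: write(P2, v1, 137). refcount(pp2)=2>1 -> COPY to pp3. 4 ppages; refcounts: pp0:3 pp1:1 pp2:1 pp3:1
Op 7: fork(P2) -> P3. 4 ppages; refcounts: pp0:4 pp1:1 pp2:1 pp3:2
Op 8: write(P0, v1, 178). refcount(pp2)=1 -> write in place. 4 ppages; refcounts: pp0:4 pp1:1 pp2:1 pp3:2
Op 9: write(P1, v0, 180). refcount(pp0)=4>1 -> COPY to pp4. 5 ppages; refcounts: pp0:3 pp1:1 pp2:1 pp3:2 pp4:1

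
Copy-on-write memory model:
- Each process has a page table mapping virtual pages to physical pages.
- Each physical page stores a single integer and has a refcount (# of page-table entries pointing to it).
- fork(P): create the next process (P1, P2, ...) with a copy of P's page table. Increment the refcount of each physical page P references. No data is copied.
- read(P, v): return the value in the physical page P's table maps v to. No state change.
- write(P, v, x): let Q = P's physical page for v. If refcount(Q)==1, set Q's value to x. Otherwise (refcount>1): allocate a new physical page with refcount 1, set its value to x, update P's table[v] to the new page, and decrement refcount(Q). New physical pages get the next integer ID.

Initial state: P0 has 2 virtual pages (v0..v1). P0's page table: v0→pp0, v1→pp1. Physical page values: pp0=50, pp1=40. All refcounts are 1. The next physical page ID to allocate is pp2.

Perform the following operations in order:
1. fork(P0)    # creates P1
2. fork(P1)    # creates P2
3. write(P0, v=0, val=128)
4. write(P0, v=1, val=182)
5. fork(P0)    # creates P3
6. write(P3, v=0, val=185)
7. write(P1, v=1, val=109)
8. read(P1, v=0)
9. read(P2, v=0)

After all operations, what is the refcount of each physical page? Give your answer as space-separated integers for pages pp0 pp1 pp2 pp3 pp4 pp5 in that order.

Answer: 2 1 1 2 1 1

Derivation:
Op 1: fork(P0) -> P1. 2 ppages; refcounts: pp0:2 pp1:2
Op 2: fork(P1) -> P2. 2 ppages; refcounts: pp0:3 pp1:3
Op 3: write(P0, v0, 128). refcount(pp0)=3>1 -> COPY to pp2. 3 ppages; refcounts: pp0:2 pp1:3 pp2:1
Op 4: write(P0, v1, 182). refcount(pp1)=3>1 -> COPY to pp3. 4 ppages; refcounts: pp0:2 pp1:2 pp2:1 pp3:1
Op 5: fork(P0) -> P3. 4 ppages; refcounts: pp0:2 pp1:2 pp2:2 pp3:2
Op 6: write(P3, v0, 185). refcount(pp2)=2>1 -> COPY to pp4. 5 ppages; refcounts: pp0:2 pp1:2 pp2:1 pp3:2 pp4:1
Op 7: write(P1, v1, 109). refcount(pp1)=2>1 -> COPY to pp5. 6 ppages; refcounts: pp0:2 pp1:1 pp2:1 pp3:2 pp4:1 pp5:1
Op 8: read(P1, v0) -> 50. No state change.
Op 9: read(P2, v0) -> 50. No state change.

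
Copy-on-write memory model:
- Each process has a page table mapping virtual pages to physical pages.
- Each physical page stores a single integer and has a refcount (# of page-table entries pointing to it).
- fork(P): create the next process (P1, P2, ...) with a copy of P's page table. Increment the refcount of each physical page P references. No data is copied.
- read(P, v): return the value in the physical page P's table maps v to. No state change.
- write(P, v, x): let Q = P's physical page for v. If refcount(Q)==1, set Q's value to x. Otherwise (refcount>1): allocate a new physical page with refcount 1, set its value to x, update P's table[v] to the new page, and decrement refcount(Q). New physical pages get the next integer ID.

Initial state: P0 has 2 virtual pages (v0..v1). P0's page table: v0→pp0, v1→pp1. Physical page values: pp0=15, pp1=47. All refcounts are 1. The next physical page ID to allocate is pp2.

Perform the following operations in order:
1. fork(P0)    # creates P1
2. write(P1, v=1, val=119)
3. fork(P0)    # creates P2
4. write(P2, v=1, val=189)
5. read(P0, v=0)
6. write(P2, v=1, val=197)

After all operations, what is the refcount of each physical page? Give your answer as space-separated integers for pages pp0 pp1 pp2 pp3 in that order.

Answer: 3 1 1 1

Derivation:
Op 1: fork(P0) -> P1. 2 ppages; refcounts: pp0:2 pp1:2
Op 2: write(P1, v1, 119). refcount(pp1)=2>1 -> COPY to pp2. 3 ppages; refcounts: pp0:2 pp1:1 pp2:1
Op 3: fork(P0) -> P2. 3 ppages; refcounts: pp0:3 pp1:2 pp2:1
Op 4: write(P2, v1, 189). refcount(pp1)=2>1 -> COPY to pp3. 4 ppages; refcounts: pp0:3 pp1:1 pp2:1 pp3:1
Op 5: read(P0, v0) -> 15. No state change.
Op 6: write(P2, v1, 197). refcount(pp3)=1 -> write in place. 4 ppages; refcounts: pp0:3 pp1:1 pp2:1 pp3:1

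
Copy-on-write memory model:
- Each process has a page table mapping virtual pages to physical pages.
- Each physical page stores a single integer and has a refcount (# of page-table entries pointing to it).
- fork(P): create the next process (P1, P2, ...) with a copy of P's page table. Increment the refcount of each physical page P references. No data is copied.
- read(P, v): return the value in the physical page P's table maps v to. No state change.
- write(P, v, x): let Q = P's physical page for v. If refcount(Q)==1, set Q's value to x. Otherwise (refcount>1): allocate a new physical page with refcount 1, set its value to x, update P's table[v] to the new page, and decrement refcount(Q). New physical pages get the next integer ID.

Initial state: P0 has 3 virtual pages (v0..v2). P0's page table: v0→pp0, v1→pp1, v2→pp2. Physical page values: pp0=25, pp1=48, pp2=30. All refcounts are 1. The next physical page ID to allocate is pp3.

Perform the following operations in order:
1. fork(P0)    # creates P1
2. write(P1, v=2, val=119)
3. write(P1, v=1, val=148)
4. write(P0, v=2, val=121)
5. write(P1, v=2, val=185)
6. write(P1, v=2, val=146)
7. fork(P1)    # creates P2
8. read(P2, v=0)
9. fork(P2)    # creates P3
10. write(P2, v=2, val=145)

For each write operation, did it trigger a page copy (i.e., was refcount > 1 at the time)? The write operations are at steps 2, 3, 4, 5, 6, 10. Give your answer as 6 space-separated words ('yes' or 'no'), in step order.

Op 1: fork(P0) -> P1. 3 ppages; refcounts: pp0:2 pp1:2 pp2:2
Op 2: write(P1, v2, 119). refcount(pp2)=2>1 -> COPY to pp3. 4 ppages; refcounts: pp0:2 pp1:2 pp2:1 pp3:1
Op 3: write(P1, v1, 148). refcount(pp1)=2>1 -> COPY to pp4. 5 ppages; refcounts: pp0:2 pp1:1 pp2:1 pp3:1 pp4:1
Op 4: write(P0, v2, 121). refcount(pp2)=1 -> write in place. 5 ppages; refcounts: pp0:2 pp1:1 pp2:1 pp3:1 pp4:1
Op 5: write(P1, v2, 185). refcount(pp3)=1 -> write in place. 5 ppages; refcounts: pp0:2 pp1:1 pp2:1 pp3:1 pp4:1
Op 6: write(P1, v2, 146). refcount(pp3)=1 -> write in place. 5 ppages; refcounts: pp0:2 pp1:1 pp2:1 pp3:1 pp4:1
Op 7: fork(P1) -> P2. 5 ppages; refcounts: pp0:3 pp1:1 pp2:1 pp3:2 pp4:2
Op 8: read(P2, v0) -> 25. No state change.
Op 9: fork(P2) -> P3. 5 ppages; refcounts: pp0:4 pp1:1 pp2:1 pp3:3 pp4:3
Op 10: write(P2, v2, 145). refcount(pp3)=3>1 -> COPY to pp5. 6 ppages; refcounts: pp0:4 pp1:1 pp2:1 pp3:2 pp4:3 pp5:1

yes yes no no no yes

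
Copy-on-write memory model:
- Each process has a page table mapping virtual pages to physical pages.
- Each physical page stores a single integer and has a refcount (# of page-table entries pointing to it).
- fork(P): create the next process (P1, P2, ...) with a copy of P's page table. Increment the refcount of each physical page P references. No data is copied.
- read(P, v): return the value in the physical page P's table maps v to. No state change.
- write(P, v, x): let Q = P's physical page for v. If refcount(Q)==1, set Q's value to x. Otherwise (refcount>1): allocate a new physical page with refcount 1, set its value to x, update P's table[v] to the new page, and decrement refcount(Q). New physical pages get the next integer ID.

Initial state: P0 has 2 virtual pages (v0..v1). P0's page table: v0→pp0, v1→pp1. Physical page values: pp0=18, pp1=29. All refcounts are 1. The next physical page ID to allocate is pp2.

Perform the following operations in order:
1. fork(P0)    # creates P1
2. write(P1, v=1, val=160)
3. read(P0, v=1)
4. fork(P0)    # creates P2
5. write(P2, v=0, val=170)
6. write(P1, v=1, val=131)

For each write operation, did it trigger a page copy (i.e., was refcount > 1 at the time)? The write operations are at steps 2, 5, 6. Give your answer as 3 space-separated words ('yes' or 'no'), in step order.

Op 1: fork(P0) -> P1. 2 ppages; refcounts: pp0:2 pp1:2
Op 2: write(P1, v1, 160). refcount(pp1)=2>1 -> COPY to pp2. 3 ppages; refcounts: pp0:2 pp1:1 pp2:1
Op 3: read(P0, v1) -> 29. No state change.
Op 4: fork(P0) -> P2. 3 ppages; refcounts: pp0:3 pp1:2 pp2:1
Op 5: write(P2, v0, 170). refcount(pp0)=3>1 -> COPY to pp3. 4 ppages; refcounts: pp0:2 pp1:2 pp2:1 pp3:1
Op 6: write(P1, v1, 131). refcount(pp2)=1 -> write in place. 4 ppages; refcounts: pp0:2 pp1:2 pp2:1 pp3:1

yes yes no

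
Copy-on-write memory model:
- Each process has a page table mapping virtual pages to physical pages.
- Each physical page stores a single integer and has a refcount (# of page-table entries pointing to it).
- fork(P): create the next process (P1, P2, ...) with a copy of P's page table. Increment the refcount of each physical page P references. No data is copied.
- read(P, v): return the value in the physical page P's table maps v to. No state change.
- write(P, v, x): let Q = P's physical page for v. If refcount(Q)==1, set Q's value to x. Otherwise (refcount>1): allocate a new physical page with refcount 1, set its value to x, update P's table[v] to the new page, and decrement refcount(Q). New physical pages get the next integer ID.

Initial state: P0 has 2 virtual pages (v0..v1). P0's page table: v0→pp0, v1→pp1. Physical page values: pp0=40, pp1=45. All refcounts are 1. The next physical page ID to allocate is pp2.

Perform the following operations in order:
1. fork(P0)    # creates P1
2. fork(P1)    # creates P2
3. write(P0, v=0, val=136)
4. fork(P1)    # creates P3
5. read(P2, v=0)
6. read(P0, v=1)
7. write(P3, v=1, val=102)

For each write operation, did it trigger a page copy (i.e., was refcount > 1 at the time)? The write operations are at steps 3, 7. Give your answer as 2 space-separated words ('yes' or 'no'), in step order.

Op 1: fork(P0) -> P1. 2 ppages; refcounts: pp0:2 pp1:2
Op 2: fork(P1) -> P2. 2 ppages; refcounts: pp0:3 pp1:3
Op 3: write(P0, v0, 136). refcount(pp0)=3>1 -> COPY to pp2. 3 ppages; refcounts: pp0:2 pp1:3 pp2:1
Op 4: fork(P1) -> P3. 3 ppages; refcounts: pp0:3 pp1:4 pp2:1
Op 5: read(P2, v0) -> 40. No state change.
Op 6: read(P0, v1) -> 45. No state change.
Op 7: write(P3, v1, 102). refcount(pp1)=4>1 -> COPY to pp3. 4 ppages; refcounts: pp0:3 pp1:3 pp2:1 pp3:1

yes yes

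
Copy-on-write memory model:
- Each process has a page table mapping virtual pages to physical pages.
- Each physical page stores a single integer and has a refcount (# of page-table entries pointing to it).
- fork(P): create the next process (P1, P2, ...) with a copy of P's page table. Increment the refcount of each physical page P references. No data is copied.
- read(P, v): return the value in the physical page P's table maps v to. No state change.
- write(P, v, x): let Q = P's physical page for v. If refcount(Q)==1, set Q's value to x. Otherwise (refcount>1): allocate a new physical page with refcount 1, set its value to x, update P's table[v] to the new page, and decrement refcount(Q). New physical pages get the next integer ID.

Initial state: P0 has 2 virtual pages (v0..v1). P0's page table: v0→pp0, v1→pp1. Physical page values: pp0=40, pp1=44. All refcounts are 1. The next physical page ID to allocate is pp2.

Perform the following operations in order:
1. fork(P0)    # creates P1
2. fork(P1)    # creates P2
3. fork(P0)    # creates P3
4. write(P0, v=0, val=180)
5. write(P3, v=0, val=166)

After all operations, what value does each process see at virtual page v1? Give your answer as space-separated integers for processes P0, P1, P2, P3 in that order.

Op 1: fork(P0) -> P1. 2 ppages; refcounts: pp0:2 pp1:2
Op 2: fork(P1) -> P2. 2 ppages; refcounts: pp0:3 pp1:3
Op 3: fork(P0) -> P3. 2 ppages; refcounts: pp0:4 pp1:4
Op 4: write(P0, v0, 180). refcount(pp0)=4>1 -> COPY to pp2. 3 ppages; refcounts: pp0:3 pp1:4 pp2:1
Op 5: write(P3, v0, 166). refcount(pp0)=3>1 -> COPY to pp3. 4 ppages; refcounts: pp0:2 pp1:4 pp2:1 pp3:1
P0: v1 -> pp1 = 44
P1: v1 -> pp1 = 44
P2: v1 -> pp1 = 44
P3: v1 -> pp1 = 44

Answer: 44 44 44 44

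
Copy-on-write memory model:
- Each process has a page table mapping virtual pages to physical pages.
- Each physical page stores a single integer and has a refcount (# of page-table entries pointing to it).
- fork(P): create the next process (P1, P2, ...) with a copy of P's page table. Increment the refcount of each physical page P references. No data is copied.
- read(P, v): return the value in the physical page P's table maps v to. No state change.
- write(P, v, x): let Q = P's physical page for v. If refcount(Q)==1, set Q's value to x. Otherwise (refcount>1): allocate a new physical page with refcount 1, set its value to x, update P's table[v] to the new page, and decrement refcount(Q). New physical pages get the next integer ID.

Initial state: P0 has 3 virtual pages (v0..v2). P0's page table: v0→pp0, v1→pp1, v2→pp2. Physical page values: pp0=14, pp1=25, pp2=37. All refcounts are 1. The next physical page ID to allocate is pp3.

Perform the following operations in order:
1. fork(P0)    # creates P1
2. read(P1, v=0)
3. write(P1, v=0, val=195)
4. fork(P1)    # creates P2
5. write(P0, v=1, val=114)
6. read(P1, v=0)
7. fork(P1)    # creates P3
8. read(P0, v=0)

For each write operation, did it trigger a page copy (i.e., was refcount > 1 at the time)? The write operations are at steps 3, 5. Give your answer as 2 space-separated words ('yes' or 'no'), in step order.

Op 1: fork(P0) -> P1. 3 ppages; refcounts: pp0:2 pp1:2 pp2:2
Op 2: read(P1, v0) -> 14. No state change.
Op 3: write(P1, v0, 195). refcount(pp0)=2>1 -> COPY to pp3. 4 ppages; refcounts: pp0:1 pp1:2 pp2:2 pp3:1
Op 4: fork(P1) -> P2. 4 ppages; refcounts: pp0:1 pp1:3 pp2:3 pp3:2
Op 5: write(P0, v1, 114). refcount(pp1)=3>1 -> COPY to pp4. 5 ppages; refcounts: pp0:1 pp1:2 pp2:3 pp3:2 pp4:1
Op 6: read(P1, v0) -> 195. No state change.
Op 7: fork(P1) -> P3. 5 ppages; refcounts: pp0:1 pp1:3 pp2:4 pp3:3 pp4:1
Op 8: read(P0, v0) -> 14. No state change.

yes yes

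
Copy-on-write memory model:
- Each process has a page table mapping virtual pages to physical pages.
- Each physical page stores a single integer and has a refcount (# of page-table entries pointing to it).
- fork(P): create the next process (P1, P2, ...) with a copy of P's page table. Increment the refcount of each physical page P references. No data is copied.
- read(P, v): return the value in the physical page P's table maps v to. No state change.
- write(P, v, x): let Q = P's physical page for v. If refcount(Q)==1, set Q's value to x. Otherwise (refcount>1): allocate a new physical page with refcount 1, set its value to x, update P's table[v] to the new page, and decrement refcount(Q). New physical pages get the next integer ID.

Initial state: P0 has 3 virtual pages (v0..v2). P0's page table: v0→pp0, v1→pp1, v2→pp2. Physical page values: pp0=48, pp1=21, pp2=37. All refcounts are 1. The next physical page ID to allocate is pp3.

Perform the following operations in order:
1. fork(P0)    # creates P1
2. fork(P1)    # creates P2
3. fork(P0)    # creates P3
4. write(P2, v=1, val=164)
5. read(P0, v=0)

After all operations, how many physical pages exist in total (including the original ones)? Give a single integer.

Op 1: fork(P0) -> P1. 3 ppages; refcounts: pp0:2 pp1:2 pp2:2
Op 2: fork(P1) -> P2. 3 ppages; refcounts: pp0:3 pp1:3 pp2:3
Op 3: fork(P0) -> P3. 3 ppages; refcounts: pp0:4 pp1:4 pp2:4
Op 4: write(P2, v1, 164). refcount(pp1)=4>1 -> COPY to pp3. 4 ppages; refcounts: pp0:4 pp1:3 pp2:4 pp3:1
Op 5: read(P0, v0) -> 48. No state change.

Answer: 4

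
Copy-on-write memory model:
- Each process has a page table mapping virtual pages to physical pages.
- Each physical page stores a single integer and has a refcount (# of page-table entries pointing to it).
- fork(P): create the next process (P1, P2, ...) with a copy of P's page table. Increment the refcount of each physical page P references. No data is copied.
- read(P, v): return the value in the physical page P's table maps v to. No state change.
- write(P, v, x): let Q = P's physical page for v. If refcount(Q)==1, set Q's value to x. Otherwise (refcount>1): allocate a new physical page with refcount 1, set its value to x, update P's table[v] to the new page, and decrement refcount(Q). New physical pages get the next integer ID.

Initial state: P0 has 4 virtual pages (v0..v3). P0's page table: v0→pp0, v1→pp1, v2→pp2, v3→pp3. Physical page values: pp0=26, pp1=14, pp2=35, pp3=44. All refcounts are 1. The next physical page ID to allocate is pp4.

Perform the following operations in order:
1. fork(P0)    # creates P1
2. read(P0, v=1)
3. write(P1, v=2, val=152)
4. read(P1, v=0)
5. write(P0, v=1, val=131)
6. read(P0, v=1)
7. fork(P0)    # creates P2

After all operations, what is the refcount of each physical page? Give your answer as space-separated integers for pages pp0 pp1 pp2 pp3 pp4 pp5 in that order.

Op 1: fork(P0) -> P1. 4 ppages; refcounts: pp0:2 pp1:2 pp2:2 pp3:2
Op 2: read(P0, v1) -> 14. No state change.
Op 3: write(P1, v2, 152). refcount(pp2)=2>1 -> COPY to pp4. 5 ppages; refcounts: pp0:2 pp1:2 pp2:1 pp3:2 pp4:1
Op 4: read(P1, v0) -> 26. No state change.
Op 5: write(P0, v1, 131). refcount(pp1)=2>1 -> COPY to pp5. 6 ppages; refcounts: pp0:2 pp1:1 pp2:1 pp3:2 pp4:1 pp5:1
Op 6: read(P0, v1) -> 131. No state change.
Op 7: fork(P0) -> P2. 6 ppages; refcounts: pp0:3 pp1:1 pp2:2 pp3:3 pp4:1 pp5:2

Answer: 3 1 2 3 1 2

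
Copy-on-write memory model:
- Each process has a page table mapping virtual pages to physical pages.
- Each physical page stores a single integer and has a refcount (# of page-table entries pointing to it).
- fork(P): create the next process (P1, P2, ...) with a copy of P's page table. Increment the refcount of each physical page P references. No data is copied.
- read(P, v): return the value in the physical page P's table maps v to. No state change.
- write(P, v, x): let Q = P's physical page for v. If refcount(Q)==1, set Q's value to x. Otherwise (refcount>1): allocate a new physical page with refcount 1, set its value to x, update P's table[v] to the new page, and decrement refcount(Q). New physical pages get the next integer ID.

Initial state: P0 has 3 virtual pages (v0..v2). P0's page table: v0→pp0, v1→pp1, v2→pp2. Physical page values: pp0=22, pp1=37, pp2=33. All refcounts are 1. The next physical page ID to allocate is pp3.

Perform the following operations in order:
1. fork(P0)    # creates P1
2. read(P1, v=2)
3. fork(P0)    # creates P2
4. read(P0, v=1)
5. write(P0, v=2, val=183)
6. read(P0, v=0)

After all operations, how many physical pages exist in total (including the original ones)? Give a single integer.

Op 1: fork(P0) -> P1. 3 ppages; refcounts: pp0:2 pp1:2 pp2:2
Op 2: read(P1, v2) -> 33. No state change.
Op 3: fork(P0) -> P2. 3 ppages; refcounts: pp0:3 pp1:3 pp2:3
Op 4: read(P0, v1) -> 37. No state change.
Op 5: write(P0, v2, 183). refcount(pp2)=3>1 -> COPY to pp3. 4 ppages; refcounts: pp0:3 pp1:3 pp2:2 pp3:1
Op 6: read(P0, v0) -> 22. No state change.

Answer: 4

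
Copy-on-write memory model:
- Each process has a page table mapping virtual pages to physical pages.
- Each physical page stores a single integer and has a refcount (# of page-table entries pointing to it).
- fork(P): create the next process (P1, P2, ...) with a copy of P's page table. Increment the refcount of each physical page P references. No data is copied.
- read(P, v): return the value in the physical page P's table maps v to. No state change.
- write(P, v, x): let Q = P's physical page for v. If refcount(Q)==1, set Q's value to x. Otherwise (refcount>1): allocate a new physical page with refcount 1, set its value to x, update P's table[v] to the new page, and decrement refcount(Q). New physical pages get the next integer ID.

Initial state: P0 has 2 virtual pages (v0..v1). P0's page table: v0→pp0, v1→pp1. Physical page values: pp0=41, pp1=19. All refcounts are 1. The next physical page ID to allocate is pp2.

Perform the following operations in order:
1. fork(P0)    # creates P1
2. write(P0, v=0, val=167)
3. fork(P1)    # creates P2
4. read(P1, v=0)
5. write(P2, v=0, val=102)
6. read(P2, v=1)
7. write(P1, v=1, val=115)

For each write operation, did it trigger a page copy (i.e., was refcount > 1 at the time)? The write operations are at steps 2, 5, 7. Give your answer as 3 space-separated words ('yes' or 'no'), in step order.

Op 1: fork(P0) -> P1. 2 ppages; refcounts: pp0:2 pp1:2
Op 2: write(P0, v0, 167). refcount(pp0)=2>1 -> COPY to pp2. 3 ppages; refcounts: pp0:1 pp1:2 pp2:1
Op 3: fork(P1) -> P2. 3 ppages; refcounts: pp0:2 pp1:3 pp2:1
Op 4: read(P1, v0) -> 41. No state change.
Op 5: write(P2, v0, 102). refcount(pp0)=2>1 -> COPY to pp3. 4 ppages; refcounts: pp0:1 pp1:3 pp2:1 pp3:1
Op 6: read(P2, v1) -> 19. No state change.
Op 7: write(P1, v1, 115). refcount(pp1)=3>1 -> COPY to pp4. 5 ppages; refcounts: pp0:1 pp1:2 pp2:1 pp3:1 pp4:1

yes yes yes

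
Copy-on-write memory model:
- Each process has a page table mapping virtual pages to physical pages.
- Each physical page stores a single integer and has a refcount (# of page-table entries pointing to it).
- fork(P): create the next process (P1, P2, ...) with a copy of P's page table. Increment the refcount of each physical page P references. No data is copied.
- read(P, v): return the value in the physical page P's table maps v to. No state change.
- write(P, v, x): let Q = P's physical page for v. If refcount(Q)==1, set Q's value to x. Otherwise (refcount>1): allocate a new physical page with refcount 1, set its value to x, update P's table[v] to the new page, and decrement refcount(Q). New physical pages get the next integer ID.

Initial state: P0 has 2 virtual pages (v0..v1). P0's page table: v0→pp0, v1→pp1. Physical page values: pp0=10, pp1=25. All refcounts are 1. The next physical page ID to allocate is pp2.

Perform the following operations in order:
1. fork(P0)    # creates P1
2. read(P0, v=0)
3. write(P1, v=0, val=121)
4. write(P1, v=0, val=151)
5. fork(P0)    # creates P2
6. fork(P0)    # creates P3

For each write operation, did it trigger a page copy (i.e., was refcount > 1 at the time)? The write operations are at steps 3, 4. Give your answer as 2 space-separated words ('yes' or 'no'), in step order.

Op 1: fork(P0) -> P1. 2 ppages; refcounts: pp0:2 pp1:2
Op 2: read(P0, v0) -> 10. No state change.
Op 3: write(P1, v0, 121). refcount(pp0)=2>1 -> COPY to pp2. 3 ppages; refcounts: pp0:1 pp1:2 pp2:1
Op 4: write(P1, v0, 151). refcount(pp2)=1 -> write in place. 3 ppages; refcounts: pp0:1 pp1:2 pp2:1
Op 5: fork(P0) -> P2. 3 ppages; refcounts: pp0:2 pp1:3 pp2:1
Op 6: fork(P0) -> P3. 3 ppages; refcounts: pp0:3 pp1:4 pp2:1

yes no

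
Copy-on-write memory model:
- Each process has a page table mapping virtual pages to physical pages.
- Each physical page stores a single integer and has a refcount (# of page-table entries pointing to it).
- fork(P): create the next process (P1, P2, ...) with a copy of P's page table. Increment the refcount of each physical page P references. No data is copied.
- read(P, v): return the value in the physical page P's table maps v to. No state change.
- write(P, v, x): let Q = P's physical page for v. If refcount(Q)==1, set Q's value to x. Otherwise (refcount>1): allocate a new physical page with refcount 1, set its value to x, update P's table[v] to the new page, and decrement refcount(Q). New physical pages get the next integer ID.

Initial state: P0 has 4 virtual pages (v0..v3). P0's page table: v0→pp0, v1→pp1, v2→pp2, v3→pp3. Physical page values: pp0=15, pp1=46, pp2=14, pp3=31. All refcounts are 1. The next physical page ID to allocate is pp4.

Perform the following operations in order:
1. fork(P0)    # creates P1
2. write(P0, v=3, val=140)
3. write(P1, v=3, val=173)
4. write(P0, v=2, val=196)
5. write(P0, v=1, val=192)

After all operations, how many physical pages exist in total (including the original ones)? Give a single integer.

Op 1: fork(P0) -> P1. 4 ppages; refcounts: pp0:2 pp1:2 pp2:2 pp3:2
Op 2: write(P0, v3, 140). refcount(pp3)=2>1 -> COPY to pp4. 5 ppages; refcounts: pp0:2 pp1:2 pp2:2 pp3:1 pp4:1
Op 3: write(P1, v3, 173). refcount(pp3)=1 -> write in place. 5 ppages; refcounts: pp0:2 pp1:2 pp2:2 pp3:1 pp4:1
Op 4: write(P0, v2, 196). refcount(pp2)=2>1 -> COPY to pp5. 6 ppages; refcounts: pp0:2 pp1:2 pp2:1 pp3:1 pp4:1 pp5:1
Op 5: write(P0, v1, 192). refcount(pp1)=2>1 -> COPY to pp6. 7 ppages; refcounts: pp0:2 pp1:1 pp2:1 pp3:1 pp4:1 pp5:1 pp6:1

Answer: 7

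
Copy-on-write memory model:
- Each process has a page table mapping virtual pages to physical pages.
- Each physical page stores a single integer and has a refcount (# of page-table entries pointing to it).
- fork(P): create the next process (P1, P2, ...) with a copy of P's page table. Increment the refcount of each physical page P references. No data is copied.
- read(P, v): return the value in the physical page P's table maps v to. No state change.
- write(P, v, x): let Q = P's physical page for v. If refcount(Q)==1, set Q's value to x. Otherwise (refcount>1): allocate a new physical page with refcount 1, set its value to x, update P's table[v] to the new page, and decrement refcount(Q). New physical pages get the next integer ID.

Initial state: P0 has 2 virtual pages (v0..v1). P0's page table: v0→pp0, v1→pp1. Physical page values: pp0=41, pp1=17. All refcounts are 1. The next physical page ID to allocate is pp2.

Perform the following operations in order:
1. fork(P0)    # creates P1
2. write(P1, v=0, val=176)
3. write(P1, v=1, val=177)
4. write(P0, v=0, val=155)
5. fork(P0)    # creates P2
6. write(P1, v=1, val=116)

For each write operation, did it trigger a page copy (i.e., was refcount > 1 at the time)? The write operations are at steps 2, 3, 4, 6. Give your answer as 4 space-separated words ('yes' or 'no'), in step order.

Op 1: fork(P0) -> P1. 2 ppages; refcounts: pp0:2 pp1:2
Op 2: write(P1, v0, 176). refcount(pp0)=2>1 -> COPY to pp2. 3 ppages; refcounts: pp0:1 pp1:2 pp2:1
Op 3: write(P1, v1, 177). refcount(pp1)=2>1 -> COPY to pp3. 4 ppages; refcounts: pp0:1 pp1:1 pp2:1 pp3:1
Op 4: write(P0, v0, 155). refcount(pp0)=1 -> write in place. 4 ppages; refcounts: pp0:1 pp1:1 pp2:1 pp3:1
Op 5: fork(P0) -> P2. 4 ppages; refcounts: pp0:2 pp1:2 pp2:1 pp3:1
Op 6: write(P1, v1, 116). refcount(pp3)=1 -> write in place. 4 ppages; refcounts: pp0:2 pp1:2 pp2:1 pp3:1

yes yes no no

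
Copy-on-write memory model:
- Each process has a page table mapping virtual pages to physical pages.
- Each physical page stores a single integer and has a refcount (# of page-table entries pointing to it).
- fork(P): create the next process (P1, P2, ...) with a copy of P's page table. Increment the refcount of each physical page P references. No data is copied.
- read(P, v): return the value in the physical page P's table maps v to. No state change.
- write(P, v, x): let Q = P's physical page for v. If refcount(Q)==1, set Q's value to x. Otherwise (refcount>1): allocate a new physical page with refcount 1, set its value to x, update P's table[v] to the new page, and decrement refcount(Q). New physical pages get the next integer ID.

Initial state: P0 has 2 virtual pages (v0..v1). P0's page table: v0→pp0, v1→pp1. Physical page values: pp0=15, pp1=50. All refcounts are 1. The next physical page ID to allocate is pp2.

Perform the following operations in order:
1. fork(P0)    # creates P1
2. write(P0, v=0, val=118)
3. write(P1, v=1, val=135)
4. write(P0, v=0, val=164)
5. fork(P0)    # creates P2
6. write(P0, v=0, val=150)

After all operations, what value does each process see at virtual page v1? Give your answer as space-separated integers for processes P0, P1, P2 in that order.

Op 1: fork(P0) -> P1. 2 ppages; refcounts: pp0:2 pp1:2
Op 2: write(P0, v0, 118). refcount(pp0)=2>1 -> COPY to pp2. 3 ppages; refcounts: pp0:1 pp1:2 pp2:1
Op 3: write(P1, v1, 135). refcount(pp1)=2>1 -> COPY to pp3. 4 ppages; refcounts: pp0:1 pp1:1 pp2:1 pp3:1
Op 4: write(P0, v0, 164). refcount(pp2)=1 -> write in place. 4 ppages; refcounts: pp0:1 pp1:1 pp2:1 pp3:1
Op 5: fork(P0) -> P2. 4 ppages; refcounts: pp0:1 pp1:2 pp2:2 pp3:1
Op 6: write(P0, v0, 150). refcount(pp2)=2>1 -> COPY to pp4. 5 ppages; refcounts: pp0:1 pp1:2 pp2:1 pp3:1 pp4:1
P0: v1 -> pp1 = 50
P1: v1 -> pp3 = 135
P2: v1 -> pp1 = 50

Answer: 50 135 50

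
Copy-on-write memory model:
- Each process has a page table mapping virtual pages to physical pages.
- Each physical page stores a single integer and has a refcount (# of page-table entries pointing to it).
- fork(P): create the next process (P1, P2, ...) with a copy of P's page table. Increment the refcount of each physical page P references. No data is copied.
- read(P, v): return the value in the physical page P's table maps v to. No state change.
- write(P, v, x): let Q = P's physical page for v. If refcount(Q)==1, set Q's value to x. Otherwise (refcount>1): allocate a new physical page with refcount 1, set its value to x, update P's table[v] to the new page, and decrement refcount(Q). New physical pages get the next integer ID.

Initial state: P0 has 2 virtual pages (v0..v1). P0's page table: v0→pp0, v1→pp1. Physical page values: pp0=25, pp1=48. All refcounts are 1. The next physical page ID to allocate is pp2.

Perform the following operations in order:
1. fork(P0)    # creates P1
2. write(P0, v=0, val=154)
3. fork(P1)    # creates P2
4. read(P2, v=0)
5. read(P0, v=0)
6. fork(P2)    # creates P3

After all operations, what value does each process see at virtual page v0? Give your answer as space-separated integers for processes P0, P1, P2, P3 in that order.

Op 1: fork(P0) -> P1. 2 ppages; refcounts: pp0:2 pp1:2
Op 2: write(P0, v0, 154). refcount(pp0)=2>1 -> COPY to pp2. 3 ppages; refcounts: pp0:1 pp1:2 pp2:1
Op 3: fork(P1) -> P2. 3 ppages; refcounts: pp0:2 pp1:3 pp2:1
Op 4: read(P2, v0) -> 25. No state change.
Op 5: read(P0, v0) -> 154. No state change.
Op 6: fork(P2) -> P3. 3 ppages; refcounts: pp0:3 pp1:4 pp2:1
P0: v0 -> pp2 = 154
P1: v0 -> pp0 = 25
P2: v0 -> pp0 = 25
P3: v0 -> pp0 = 25

Answer: 154 25 25 25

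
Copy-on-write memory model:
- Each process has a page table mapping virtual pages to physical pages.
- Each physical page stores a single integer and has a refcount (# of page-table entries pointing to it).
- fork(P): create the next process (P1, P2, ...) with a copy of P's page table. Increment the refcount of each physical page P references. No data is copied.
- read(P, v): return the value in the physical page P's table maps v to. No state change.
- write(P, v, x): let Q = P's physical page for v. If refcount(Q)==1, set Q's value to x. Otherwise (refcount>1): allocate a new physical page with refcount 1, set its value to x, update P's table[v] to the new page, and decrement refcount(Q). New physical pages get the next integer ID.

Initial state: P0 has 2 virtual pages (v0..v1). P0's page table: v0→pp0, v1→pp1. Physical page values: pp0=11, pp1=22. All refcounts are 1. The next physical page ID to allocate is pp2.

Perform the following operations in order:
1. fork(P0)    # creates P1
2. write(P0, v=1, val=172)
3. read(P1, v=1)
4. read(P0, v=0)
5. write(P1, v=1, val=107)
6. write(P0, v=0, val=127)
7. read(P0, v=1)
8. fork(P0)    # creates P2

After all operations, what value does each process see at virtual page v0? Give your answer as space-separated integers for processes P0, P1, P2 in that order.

Op 1: fork(P0) -> P1. 2 ppages; refcounts: pp0:2 pp1:2
Op 2: write(P0, v1, 172). refcount(pp1)=2>1 -> COPY to pp2. 3 ppages; refcounts: pp0:2 pp1:1 pp2:1
Op 3: read(P1, v1) -> 22. No state change.
Op 4: read(P0, v0) -> 11. No state change.
Op 5: write(P1, v1, 107). refcount(pp1)=1 -> write in place. 3 ppages; refcounts: pp0:2 pp1:1 pp2:1
Op 6: write(P0, v0, 127). refcount(pp0)=2>1 -> COPY to pp3. 4 ppages; refcounts: pp0:1 pp1:1 pp2:1 pp3:1
Op 7: read(P0, v1) -> 172. No state change.
Op 8: fork(P0) -> P2. 4 ppages; refcounts: pp0:1 pp1:1 pp2:2 pp3:2
P0: v0 -> pp3 = 127
P1: v0 -> pp0 = 11
P2: v0 -> pp3 = 127

Answer: 127 11 127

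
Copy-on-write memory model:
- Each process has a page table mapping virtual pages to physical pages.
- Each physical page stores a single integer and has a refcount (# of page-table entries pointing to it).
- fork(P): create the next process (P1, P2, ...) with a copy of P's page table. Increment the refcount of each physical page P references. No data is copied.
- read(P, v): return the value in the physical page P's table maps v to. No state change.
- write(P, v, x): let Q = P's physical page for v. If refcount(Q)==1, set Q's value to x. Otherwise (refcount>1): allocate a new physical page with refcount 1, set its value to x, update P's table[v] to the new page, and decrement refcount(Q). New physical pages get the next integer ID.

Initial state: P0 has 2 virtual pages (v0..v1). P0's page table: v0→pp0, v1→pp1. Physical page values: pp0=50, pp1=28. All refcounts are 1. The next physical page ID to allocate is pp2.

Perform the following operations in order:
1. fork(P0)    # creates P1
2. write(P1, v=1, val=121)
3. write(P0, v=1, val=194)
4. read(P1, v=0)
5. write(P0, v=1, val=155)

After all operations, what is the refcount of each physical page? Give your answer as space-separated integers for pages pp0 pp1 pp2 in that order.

Op 1: fork(P0) -> P1. 2 ppages; refcounts: pp0:2 pp1:2
Op 2: write(P1, v1, 121). refcount(pp1)=2>1 -> COPY to pp2. 3 ppages; refcounts: pp0:2 pp1:1 pp2:1
Op 3: write(P0, v1, 194). refcount(pp1)=1 -> write in place. 3 ppages; refcounts: pp0:2 pp1:1 pp2:1
Op 4: read(P1, v0) -> 50. No state change.
Op 5: write(P0, v1, 155). refcount(pp1)=1 -> write in place. 3 ppages; refcounts: pp0:2 pp1:1 pp2:1

Answer: 2 1 1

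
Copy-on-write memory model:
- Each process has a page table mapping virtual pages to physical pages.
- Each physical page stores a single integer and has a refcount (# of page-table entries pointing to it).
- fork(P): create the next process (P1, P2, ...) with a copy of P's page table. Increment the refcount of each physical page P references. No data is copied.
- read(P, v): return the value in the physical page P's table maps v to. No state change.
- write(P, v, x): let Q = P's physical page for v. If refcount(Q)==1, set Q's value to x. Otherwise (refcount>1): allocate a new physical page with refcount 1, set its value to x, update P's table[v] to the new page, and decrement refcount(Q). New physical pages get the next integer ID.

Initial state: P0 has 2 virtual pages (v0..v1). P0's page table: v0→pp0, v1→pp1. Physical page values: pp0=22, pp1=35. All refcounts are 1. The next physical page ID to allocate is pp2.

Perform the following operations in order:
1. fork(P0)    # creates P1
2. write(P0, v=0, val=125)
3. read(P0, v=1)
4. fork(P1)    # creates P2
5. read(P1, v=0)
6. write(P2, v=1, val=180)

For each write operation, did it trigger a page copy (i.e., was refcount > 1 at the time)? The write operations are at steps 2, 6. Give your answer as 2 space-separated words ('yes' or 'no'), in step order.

Op 1: fork(P0) -> P1. 2 ppages; refcounts: pp0:2 pp1:2
Op 2: write(P0, v0, 125). refcount(pp0)=2>1 -> COPY to pp2. 3 ppages; refcounts: pp0:1 pp1:2 pp2:1
Op 3: read(P0, v1) -> 35. No state change.
Op 4: fork(P1) -> P2. 3 ppages; refcounts: pp0:2 pp1:3 pp2:1
Op 5: read(P1, v0) -> 22. No state change.
Op 6: write(P2, v1, 180). refcount(pp1)=3>1 -> COPY to pp3. 4 ppages; refcounts: pp0:2 pp1:2 pp2:1 pp3:1

yes yes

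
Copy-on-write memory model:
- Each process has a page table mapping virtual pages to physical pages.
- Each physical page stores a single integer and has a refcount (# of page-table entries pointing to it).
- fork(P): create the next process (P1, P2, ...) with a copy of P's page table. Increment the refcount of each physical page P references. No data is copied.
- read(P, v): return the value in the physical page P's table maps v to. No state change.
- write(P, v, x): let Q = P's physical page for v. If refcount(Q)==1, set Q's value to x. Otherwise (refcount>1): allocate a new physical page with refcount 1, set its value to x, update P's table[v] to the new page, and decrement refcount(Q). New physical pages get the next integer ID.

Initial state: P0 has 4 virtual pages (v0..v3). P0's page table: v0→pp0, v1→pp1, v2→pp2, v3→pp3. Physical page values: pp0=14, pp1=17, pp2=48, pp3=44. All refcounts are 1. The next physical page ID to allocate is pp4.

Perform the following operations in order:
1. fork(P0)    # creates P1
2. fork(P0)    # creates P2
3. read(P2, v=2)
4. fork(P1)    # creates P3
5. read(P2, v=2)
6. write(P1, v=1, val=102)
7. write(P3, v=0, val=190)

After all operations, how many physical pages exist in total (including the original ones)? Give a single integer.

Answer: 6

Derivation:
Op 1: fork(P0) -> P1. 4 ppages; refcounts: pp0:2 pp1:2 pp2:2 pp3:2
Op 2: fork(P0) -> P2. 4 ppages; refcounts: pp0:3 pp1:3 pp2:3 pp3:3
Op 3: read(P2, v2) -> 48. No state change.
Op 4: fork(P1) -> P3. 4 ppages; refcounts: pp0:4 pp1:4 pp2:4 pp3:4
Op 5: read(P2, v2) -> 48. No state change.
Op 6: write(P1, v1, 102). refcount(pp1)=4>1 -> COPY to pp4. 5 ppages; refcounts: pp0:4 pp1:3 pp2:4 pp3:4 pp4:1
Op 7: write(P3, v0, 190). refcount(pp0)=4>1 -> COPY to pp5. 6 ppages; refcounts: pp0:3 pp1:3 pp2:4 pp3:4 pp4:1 pp5:1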